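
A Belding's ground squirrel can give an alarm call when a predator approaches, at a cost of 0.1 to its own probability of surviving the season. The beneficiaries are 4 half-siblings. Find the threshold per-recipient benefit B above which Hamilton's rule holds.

0.1

r to a half-sibling = 0.25 (half-sibs share one parent — one path of length 2: r = (1/2)^2 = 1/4).
Hamilton's rule with n recipients of equal r: n·r·B > C, so B > C/(n·r) = 0.1/(4·0.25) = 0.1.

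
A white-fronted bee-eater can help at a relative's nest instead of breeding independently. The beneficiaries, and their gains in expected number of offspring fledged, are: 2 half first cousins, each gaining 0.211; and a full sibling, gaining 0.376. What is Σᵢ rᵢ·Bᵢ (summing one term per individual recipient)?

r to a half first cousin = 1/16 (half first cousins share one grandparent — one path of length 4: r = (1/2)^4 = 1/16).
r to a full sibling = 1/2 (full sibs share both parents — two paths of length 2: r = 2·(1/2)^2 = 1/2).
Summing one r·B term per recipient: 2·0.0625·0.211 + 1·0.5·0.376 = 0.214375.

0.214375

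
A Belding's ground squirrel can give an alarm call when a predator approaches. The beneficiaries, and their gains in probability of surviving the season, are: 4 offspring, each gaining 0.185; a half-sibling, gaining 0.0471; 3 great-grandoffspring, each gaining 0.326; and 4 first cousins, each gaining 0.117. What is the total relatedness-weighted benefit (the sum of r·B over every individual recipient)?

r to an offspring = 0.5 (one parent–offspring link: r = (1/2)^1 = 1/2).
r to a half-sibling = 1/4 (half-sibs share one parent — one path of length 2: r = (1/2)^2 = 1/4).
r to a great-grandoffspring = 0.125 (three parent–offspring links: r = (1/2)^3 = 1/8).
r to a first cousin = 1/8 (first cousins share one grandparent pair — two paths of length 4: r = 2·(1/2)^4 = 1/8).
Summing one r·B term per recipient: 4·0.5·0.185 + 1·0.25·0.0471 + 3·0.125·0.326 + 4·0.125·0.117 = 0.562525.

0.562525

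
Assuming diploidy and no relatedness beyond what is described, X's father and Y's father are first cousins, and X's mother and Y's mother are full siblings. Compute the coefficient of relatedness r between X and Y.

0.15625

Independent pedigree routes through distinct common ancestors add.
X and Y are related in two ways: second cousins through their fathers (r = 1/32) and first cousins through their mothers (r = 1/8).
r = 1/32 + 1/8 = 0.15625.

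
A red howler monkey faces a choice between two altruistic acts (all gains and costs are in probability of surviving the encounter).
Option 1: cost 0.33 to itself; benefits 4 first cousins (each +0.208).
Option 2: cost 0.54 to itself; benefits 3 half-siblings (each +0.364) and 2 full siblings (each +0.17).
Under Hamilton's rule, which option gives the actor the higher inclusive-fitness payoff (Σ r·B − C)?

Option 2

Option 1: r to a first cousin = 0.125.
Option 1: Σ r·B − C = (4·0.125·0.208) − 0.33 = -0.226.
Option 2: r to a half-sibling = 0.25.
Option 2: r to a full sibling = 0.5.
Option 2: Σ r·B − C = (3·0.25·0.364 + 2·0.5·0.17) − 0.54 = -0.097.
Option 2 has the higher net inclusive-fitness payoff.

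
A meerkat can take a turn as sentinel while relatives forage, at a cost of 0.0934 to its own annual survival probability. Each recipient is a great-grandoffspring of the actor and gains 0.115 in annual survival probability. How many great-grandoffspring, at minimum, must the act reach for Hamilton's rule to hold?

r to a great-grandoffspring = 1/8 (three parent–offspring links: r = (1/2)^3 = 1/8).
Hamilton's rule: n·r·B > C  ⇒  n > C/(r·B) = 0.0934/(0.125·0.115) = 6.497.
The smallest integer exceeding 6.497 is 7.

7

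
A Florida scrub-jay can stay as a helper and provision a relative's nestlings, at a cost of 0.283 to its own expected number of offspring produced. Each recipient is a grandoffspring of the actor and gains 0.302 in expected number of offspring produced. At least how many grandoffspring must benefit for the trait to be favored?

r to a grandoffspring = 0.25 (two parent–offspring links: r = (1/2)^2 = 1/4).
Hamilton's rule: n·r·B > C  ⇒  n > C/(r·B) = 0.283/(0.25·0.302) = 3.748.
The smallest integer exceeding 3.748 is 4.

4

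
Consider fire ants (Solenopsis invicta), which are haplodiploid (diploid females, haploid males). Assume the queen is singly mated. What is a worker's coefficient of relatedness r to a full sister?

Haplodiploid full sisters inherit their father's entire haploid genome identically (contributing 1/2) and on average half of their mother's contribution (1/2 · 1/2 = 1/4); r = 1/2 + 1/4 = 3/4.

0.75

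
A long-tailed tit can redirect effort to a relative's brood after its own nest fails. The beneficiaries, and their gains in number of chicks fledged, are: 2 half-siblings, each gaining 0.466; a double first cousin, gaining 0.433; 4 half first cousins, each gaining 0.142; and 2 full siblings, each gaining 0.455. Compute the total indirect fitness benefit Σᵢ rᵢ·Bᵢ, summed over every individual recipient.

r to a half-sibling = 0.25 (half-sibs share one parent — one path of length 2: r = (1/2)^2 = 1/4).
r to a double first cousin = 0.25 (double first cousins share both grandparent pairs — four paths of length 4: r = 4·(1/2)^4 = 1/4).
r to a half first cousin = 1/16 (half first cousins share one grandparent — one path of length 4: r = (1/2)^4 = 1/16).
r to a full sibling = 0.5 (full sibs share both parents — two paths of length 2: r = 2·(1/2)^2 = 1/2).
Summing one r·B term per recipient: 2·0.25·0.466 + 1·0.25·0.433 + 4·0.0625·0.142 + 2·0.5·0.455 = 0.83175.

0.83175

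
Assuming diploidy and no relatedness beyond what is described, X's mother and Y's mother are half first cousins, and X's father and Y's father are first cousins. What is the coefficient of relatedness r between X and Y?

Independent pedigree routes through distinct common ancestors add.
X and Y are related in two ways: half second cousins through their mothers (r = 1/64) and second cousins through their fathers (r = 1/32).
r = 1/64 + 1/32 = 0.046875.

0.046875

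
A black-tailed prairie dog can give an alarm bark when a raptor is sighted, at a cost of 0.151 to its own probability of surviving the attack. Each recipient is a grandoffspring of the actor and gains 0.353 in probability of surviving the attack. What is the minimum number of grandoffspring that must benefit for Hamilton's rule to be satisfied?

r to a grandoffspring = 0.25 (two parent–offspring links: r = (1/2)^2 = 1/4).
Hamilton's rule: n·r·B > C  ⇒  n > C/(r·B) = 0.151/(0.25·0.353) = 1.711.
The smallest integer exceeding 1.711 is 2.

2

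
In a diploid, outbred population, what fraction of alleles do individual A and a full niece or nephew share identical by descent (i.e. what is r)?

Full aunt/uncle↔niece/nephew: two paths of length 3 through the shared grandparent pair: r = 2·(1/2)^3 = 1/4.

0.25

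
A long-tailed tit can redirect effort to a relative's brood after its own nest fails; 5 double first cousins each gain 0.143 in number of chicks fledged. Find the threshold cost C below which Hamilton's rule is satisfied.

r to a double first cousin = 0.25 (double first cousins share both grandparent pairs — four paths of length 4: r = 4·(1/2)^4 = 1/4).
Hamilton's rule: n·r·B > C, so the trait is favored while C < n·r·B = 5·0.25·0.143 = 0.17875.

0.17875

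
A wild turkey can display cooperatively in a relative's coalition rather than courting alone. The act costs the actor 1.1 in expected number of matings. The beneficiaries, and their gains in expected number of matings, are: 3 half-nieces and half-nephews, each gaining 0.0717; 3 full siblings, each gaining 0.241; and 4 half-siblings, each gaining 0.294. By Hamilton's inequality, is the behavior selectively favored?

No

Hamilton's rule: the trait is favored when the sum of r·B over every recipient exceeds the actor's cost C.
r to a half-niece or half-nephew = 1/8 (half-aunt/uncle↔niece/nephew: one path of length 3: r = (1/2)^3 = 1/8).
r to a full sibling = 1/2 (full sibs share both parents — two paths of length 2: r = 2·(1/2)^2 = 1/2).
r to a half-sibling = 1/4 (half-sibs share one parent — one path of length 2: r = (1/2)^2 = 1/4).
Summing one r·B term per recipient: 3·0.125·0.0717 + 3·0.5·0.241 + 4·0.25·0.294 = 0.6823875.
0.6823875 < 1.1: the indirect benefit is less than the cost.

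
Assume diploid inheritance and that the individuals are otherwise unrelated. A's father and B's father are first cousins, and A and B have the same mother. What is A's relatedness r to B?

0.28125

Wright's path rule: contributions from independent ancestry routes add.
A and B are related in two ways: second cousins through their fathers (r = 1/32) and half-sibs through their shared mother (r = 1/4).
r = 1/32 + 1/4 = 0.28125.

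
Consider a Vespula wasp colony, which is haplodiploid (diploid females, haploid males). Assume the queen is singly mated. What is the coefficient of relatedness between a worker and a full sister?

Haplodiploid full sisters inherit their father's entire haploid genome identically (contributing 1/2) and on average half of their mother's contribution (1/2 · 1/2 = 1/4); r = 1/2 + 1/4 = 3/4.

0.75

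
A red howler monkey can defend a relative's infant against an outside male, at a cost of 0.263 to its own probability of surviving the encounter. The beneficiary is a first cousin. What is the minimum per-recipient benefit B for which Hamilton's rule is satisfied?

r to a first cousin = 1/8 (first cousins share one grandparent pair — two paths of length 4: r = 2·(1/2)^4 = 1/8).
Hamilton's rule with n recipients of equal r: n·r·B > C, so B > C/(n·r) = 0.263/(1·0.125) = 2.104.

2.104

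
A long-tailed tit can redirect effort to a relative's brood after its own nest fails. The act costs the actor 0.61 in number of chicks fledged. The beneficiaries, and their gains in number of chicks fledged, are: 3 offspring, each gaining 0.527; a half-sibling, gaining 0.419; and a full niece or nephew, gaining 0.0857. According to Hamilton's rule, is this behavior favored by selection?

Hamilton's rule: the trait is favored when the sum of r·B over every recipient exceeds the actor's cost C.
r to an offspring = 0.5 (one parent–offspring link: r = (1/2)^1 = 1/2).
r to a half-sibling = 0.25 (half-sibs share one parent — one path of length 2: r = (1/2)^2 = 1/4).
r to a full niece or nephew = 1/4 (full aunt/uncle↔niece/nephew: two paths of length 3 through the shared grandparent pair: r = 2·(1/2)^3 = 1/4).
Summing one r·B term per recipient: 3·0.5·0.527 + 1·0.25·0.419 + 1·0.25·0.0857 = 0.916675.
0.916675 > 0.61: the indirect benefit exceeds the cost.

Yes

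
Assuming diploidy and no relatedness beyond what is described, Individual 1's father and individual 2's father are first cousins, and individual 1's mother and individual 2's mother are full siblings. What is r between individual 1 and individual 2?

0.15625

Wright's path rule: contributions from independent ancestry routes add.
Individual 1 and individual 2 are related in two ways: second cousins through their fathers (r = 1/32) and first cousins through their mothers (r = 1/8).
r = 1/32 + 1/8 = 5/32 = 0.15625.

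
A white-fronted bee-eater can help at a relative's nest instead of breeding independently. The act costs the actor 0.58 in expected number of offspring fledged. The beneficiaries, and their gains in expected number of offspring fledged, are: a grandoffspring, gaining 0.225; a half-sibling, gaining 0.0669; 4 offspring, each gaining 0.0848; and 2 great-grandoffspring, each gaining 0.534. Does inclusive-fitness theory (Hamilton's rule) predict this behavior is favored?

Hamilton's rule: the trait is favored when the sum of r·B over every recipient exceeds the actor's cost C.
r to a grandoffspring = 0.25 (two parent–offspring links: r = (1/2)^2 = 1/4).
r to a half-sibling = 1/4 (half-sibs share one parent — one path of length 2: r = (1/2)^2 = 1/4).
r to an offspring = 0.5 (one parent–offspring link: r = (1/2)^1 = 1/2).
r to a great-grandoffspring = 1/8 (three parent–offspring links: r = (1/2)^3 = 1/8).
Summing one r·B term per recipient: 1·0.25·0.225 + 1·0.25·0.0669 + 4·0.5·0.0848 + 2·0.125·0.534 = 0.376075.
0.376075 < 0.58: the indirect benefit is less than the cost.

No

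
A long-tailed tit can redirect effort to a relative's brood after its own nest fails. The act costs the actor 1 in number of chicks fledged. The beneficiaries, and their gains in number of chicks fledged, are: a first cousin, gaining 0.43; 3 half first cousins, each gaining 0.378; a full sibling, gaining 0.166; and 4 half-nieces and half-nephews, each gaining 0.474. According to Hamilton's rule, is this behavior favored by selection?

Hamilton's rule: the trait is favored when the sum of r·B over every recipient exceeds the actor's cost C.
r to a first cousin = 0.125 (first cousins share one grandparent pair — two paths of length 4: r = 2·(1/2)^4 = 1/8).
r to a half first cousin = 0.0625 (half first cousins share one grandparent — one path of length 4: r = (1/2)^4 = 1/16).
r to a full sibling = 0.5 (full sibs share both parents — two paths of length 2: r = 2·(1/2)^2 = 1/2).
r to a half-niece or half-nephew = 0.125 (half-aunt/uncle↔niece/nephew: one path of length 3: r = (1/2)^3 = 1/8).
Summing one r·B term per recipient: 1·0.125·0.43 + 3·0.0625·0.378 + 1·0.5·0.166 + 4·0.125·0.474 = 0.444625.
0.444625 < 1: the indirect benefit is less than the cost.

No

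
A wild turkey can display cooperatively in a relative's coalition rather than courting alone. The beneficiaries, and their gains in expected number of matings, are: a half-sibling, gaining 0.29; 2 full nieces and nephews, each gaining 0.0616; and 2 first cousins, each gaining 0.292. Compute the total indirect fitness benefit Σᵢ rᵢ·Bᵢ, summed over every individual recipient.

0.1763

r to a half-sibling = 0.25 (half-sibs share one parent — one path of length 2: r = (1/2)^2 = 1/4).
r to a full niece or nephew = 0.25 (full aunt/uncle↔niece/nephew: two paths of length 3 through the shared grandparent pair: r = 2·(1/2)^3 = 1/4).
r to a first cousin = 1/8 (first cousins share one grandparent pair — two paths of length 4: r = 2·(1/2)^4 = 1/8).
Summing one r·B term per recipient: 1·0.25·0.29 + 2·0.25·0.0616 + 2·0.125·0.292 = 0.1763.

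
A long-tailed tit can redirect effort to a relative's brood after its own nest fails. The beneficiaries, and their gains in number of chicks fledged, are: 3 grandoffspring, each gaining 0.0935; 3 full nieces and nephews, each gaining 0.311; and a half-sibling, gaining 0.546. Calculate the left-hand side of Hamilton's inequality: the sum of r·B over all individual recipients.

r to a grandoffspring = 0.25 (two parent–offspring links: r = (1/2)^2 = 1/4).
r to a full niece or nephew = 0.25 (full aunt/uncle↔niece/nephew: two paths of length 3 through the shared grandparent pair: r = 2·(1/2)^3 = 1/4).
r to a half-sibling = 0.25 (half-sibs share one parent — one path of length 2: r = (1/2)^2 = 1/4).
Summing one r·B term per recipient: 3·0.25·0.0935 + 3·0.25·0.311 + 1·0.25·0.546 = 0.439875.

0.439875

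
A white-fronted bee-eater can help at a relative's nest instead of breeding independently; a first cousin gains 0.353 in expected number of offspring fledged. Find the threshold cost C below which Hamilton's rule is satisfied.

r to a first cousin = 1/8 (first cousins share one grandparent pair — two paths of length 4: r = 2·(1/2)^4 = 1/8).
Hamilton's rule: n·r·B > C, so the trait is favored while C < n·r·B = 1·0.125·0.353 = 0.044125.

0.044125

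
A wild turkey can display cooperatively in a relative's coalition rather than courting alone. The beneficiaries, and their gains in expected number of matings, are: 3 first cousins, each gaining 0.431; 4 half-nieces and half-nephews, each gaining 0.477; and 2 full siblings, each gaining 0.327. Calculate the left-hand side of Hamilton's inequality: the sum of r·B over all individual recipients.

0.727125

r to a first cousin = 1/8 (first cousins share one grandparent pair — two paths of length 4: r = 2·(1/2)^4 = 1/8).
r to a half-niece or half-nephew = 1/8 (half-aunt/uncle↔niece/nephew: one path of length 3: r = (1/2)^3 = 1/8).
r to a full sibling = 1/2 (full sibs share both parents — two paths of length 2: r = 2·(1/2)^2 = 1/2).
Summing one r·B term per recipient: 3·0.125·0.431 + 4·0.125·0.477 + 2·0.5·0.327 = 0.727125.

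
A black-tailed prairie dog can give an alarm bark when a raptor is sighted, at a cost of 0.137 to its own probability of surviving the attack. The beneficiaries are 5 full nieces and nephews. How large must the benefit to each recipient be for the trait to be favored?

0.1096

r to a full niece or nephew = 0.25 (full aunt/uncle↔niece/nephew: two paths of length 3 through the shared grandparent pair: r = 2·(1/2)^3 = 1/4).
Hamilton's rule with n recipients of equal r: n·r·B > C, so B > C/(n·r) = 0.137/(5·0.25) = 0.1096.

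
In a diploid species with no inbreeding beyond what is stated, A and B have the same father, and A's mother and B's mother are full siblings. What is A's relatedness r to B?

0.375

Independent pedigree routes through distinct common ancestors add.
A and B are related in two ways: half-sibs through their shared father (r = 1/4) and first cousins through their mothers (r = 1/8).
r = 1/4 + 1/8 = 3/8 = 0.375.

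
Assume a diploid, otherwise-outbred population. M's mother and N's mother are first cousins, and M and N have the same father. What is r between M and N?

0.28125

Relatedness sums over independent paths through distinct common ancestors.
M and N are related in two ways: second cousins through their mothers (r = 1/32) and half-sibs through their shared father (r = 1/4).
r = 1/32 + 1/4 = 0.28125.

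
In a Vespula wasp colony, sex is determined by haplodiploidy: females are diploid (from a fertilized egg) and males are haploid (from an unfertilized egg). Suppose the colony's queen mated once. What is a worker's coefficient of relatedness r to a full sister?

Haplodiploid full sisters inherit their father's entire haploid genome identically (contributing 1/2) and on average half of their mother's contribution (1/2 · 1/2 = 1/4); r = 1/2 + 1/4 = 3/4.

0.75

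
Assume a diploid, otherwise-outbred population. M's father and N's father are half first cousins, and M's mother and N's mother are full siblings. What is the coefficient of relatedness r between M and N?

Independent pedigree routes through distinct common ancestors add.
M and N are related in two ways: half second cousins through their fathers (r = 1/64) and first cousins through their mothers (r = 1/8).
r = 1/64 + 1/8 = 0.140625.

0.140625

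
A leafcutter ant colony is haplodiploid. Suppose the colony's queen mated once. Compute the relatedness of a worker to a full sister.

0.75

Haplodiploid full sisters inherit their father's entire haploid genome identically (contributing 1/2) and on average half of their mother's contribution (1/2 · 1/2 = 1/4); r = 1/2 + 1/4 = 3/4.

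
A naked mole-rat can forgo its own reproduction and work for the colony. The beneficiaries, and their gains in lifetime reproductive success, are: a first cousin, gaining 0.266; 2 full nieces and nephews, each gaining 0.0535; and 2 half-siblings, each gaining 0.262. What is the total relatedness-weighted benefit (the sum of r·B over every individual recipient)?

0.191

r to a first cousin = 0.125 (first cousins share one grandparent pair — two paths of length 4: r = 2·(1/2)^4 = 1/8).
r to a full niece or nephew = 1/4 (full aunt/uncle↔niece/nephew: two paths of length 3 through the shared grandparent pair: r = 2·(1/2)^3 = 1/4).
r to a half-sibling = 0.25 (half-sibs share one parent — one path of length 2: r = (1/2)^2 = 1/4).
Summing one r·B term per recipient: 1·0.125·0.266 + 2·0.25·0.0535 + 2·0.25·0.262 = 0.191.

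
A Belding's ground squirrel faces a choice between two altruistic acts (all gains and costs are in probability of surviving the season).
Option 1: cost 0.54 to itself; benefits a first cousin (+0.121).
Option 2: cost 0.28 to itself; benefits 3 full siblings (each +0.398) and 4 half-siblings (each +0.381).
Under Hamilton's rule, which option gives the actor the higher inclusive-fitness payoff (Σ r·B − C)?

Option 2

Option 1: r to a first cousin = 0.125.
Option 1: Σ r·B − C = (1·0.125·0.121) − 0.54 = -0.524875.
Option 2: r to a full sibling = 0.5.
Option 2: r to a half-sibling = 0.25.
Option 2: Σ r·B − C = (3·0.5·0.398 + 4·0.25·0.381) − 0.28 = 0.698.
Option 2 has the higher net inclusive-fitness payoff.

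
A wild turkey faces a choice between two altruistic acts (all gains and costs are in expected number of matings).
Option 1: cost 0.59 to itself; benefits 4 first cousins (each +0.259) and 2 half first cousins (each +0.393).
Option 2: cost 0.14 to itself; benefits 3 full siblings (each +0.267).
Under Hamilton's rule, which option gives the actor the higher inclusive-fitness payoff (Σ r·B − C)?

Option 1: r to a first cousin = 0.125.
Option 1: r to a half first cousin = 0.0625.
Option 1: Σ r·B − C = (4·0.125·0.259 + 2·0.0625·0.393) − 0.59 = -0.411375.
Option 2: r to a full sibling = 0.5.
Option 2: Σ r·B − C = (3·0.5·0.267) − 0.14 = 0.2605.
Option 2 has the higher net inclusive-fitness payoff.

Option 2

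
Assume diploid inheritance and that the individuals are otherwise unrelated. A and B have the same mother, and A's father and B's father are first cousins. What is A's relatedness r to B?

0.28125

With two independent routes of shared ancestry, r is the sum of the two contributions.
A and B are related in two ways: half-sibs through their shared mother (r = 1/4) and second cousins through their fathers (r = 1/32).
r = 1/4 + 1/32 = 9/32 = 0.28125.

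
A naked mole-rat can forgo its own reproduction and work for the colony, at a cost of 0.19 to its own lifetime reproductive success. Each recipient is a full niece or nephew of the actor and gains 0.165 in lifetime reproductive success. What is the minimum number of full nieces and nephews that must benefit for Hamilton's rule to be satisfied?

5

r to a full niece or nephew = 0.25 (full aunt/uncle↔niece/nephew: two paths of length 3 through the shared grandparent pair: r = 2·(1/2)^3 = 1/4).
Hamilton's rule: n·r·B > C  ⇒  n > C/(r·B) = 0.19/(0.25·0.165) = 4.606.
The smallest integer exceeding 4.606 is 5.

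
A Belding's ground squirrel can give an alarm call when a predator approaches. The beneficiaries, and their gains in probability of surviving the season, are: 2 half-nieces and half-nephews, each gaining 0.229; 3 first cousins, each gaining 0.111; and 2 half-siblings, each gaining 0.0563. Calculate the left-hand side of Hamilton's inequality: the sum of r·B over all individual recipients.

r to a half-niece or half-nephew = 0.125 (half-aunt/uncle↔niece/nephew: one path of length 3: r = (1/2)^3 = 1/8).
r to a first cousin = 0.125 (first cousins share one grandparent pair — two paths of length 4: r = 2·(1/2)^4 = 1/8).
r to a half-sibling = 1/4 (half-sibs share one parent — one path of length 2: r = (1/2)^2 = 1/4).
Summing one r·B term per recipient: 2·0.125·0.229 + 3·0.125·0.111 + 2·0.25·0.0563 = 0.127025.

0.127025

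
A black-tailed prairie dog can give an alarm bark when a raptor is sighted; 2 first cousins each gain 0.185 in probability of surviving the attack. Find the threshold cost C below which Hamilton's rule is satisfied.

r to a first cousin = 0.125 (first cousins share one grandparent pair — two paths of length 4: r = 2·(1/2)^4 = 1/8).
Hamilton's rule: n·r·B > C, so the trait is favored while C < n·r·B = 2·0.125·0.185 = 0.04625.

0.04625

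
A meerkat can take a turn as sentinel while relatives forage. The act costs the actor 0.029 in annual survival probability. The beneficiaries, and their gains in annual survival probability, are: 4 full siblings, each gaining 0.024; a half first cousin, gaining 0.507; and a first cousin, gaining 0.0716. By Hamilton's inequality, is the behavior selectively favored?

Hamilton's rule: the trait is favored when the sum of r·B over every recipient exceeds the actor's cost C.
r to a full sibling = 1/2 (full sibs share both parents — two paths of length 2: r = 2·(1/2)^2 = 1/2).
r to a half first cousin = 1/16 (half first cousins share one grandparent — one path of length 4: r = (1/2)^4 = 1/16).
r to a first cousin = 1/8 (first cousins share one grandparent pair — two paths of length 4: r = 2·(1/2)^4 = 1/8).
Summing one r·B term per recipient: 4·0.5·0.024 + 1·0.0625·0.507 + 1·0.125·0.0716 = 0.0886375.
0.0886375 > 0.029: the indirect benefit exceeds the cost.

Yes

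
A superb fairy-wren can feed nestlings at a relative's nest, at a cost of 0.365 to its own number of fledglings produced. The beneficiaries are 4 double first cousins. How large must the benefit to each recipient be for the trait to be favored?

r to a double first cousin = 0.25 (double first cousins share both grandparent pairs — four paths of length 4: r = 4·(1/2)^4 = 1/4).
Hamilton's rule with n recipients of equal r: n·r·B > C, so B > C/(n·r) = 0.365/(4·0.25) = 0.365.

0.365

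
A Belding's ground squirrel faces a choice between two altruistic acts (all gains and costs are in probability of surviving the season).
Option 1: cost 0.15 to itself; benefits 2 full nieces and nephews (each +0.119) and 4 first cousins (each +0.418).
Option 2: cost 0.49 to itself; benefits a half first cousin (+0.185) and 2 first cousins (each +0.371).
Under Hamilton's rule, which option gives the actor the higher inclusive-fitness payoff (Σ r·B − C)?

Option 1

Option 1: r to a full niece or nephew = 0.25.
Option 1: r to a first cousin = 0.125.
Option 1: Σ r·B − C = (2·0.25·0.119 + 4·0.125·0.418) − 0.15 = 0.1185.
Option 2: r to a half first cousin = 0.0625.
Option 2: r to a first cousin = 0.125.
Option 2: Σ r·B − C = (1·0.0625·0.185 + 2·0.125·0.371) − 0.49 = -0.3856875.
Option 1 has the higher net inclusive-fitness payoff.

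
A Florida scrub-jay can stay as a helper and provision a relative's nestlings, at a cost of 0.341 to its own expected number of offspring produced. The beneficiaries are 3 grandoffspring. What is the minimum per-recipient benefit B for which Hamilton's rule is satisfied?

r to a grandoffspring = 0.25 (two parent–offspring links: r = (1/2)^2 = 1/4).
Hamilton's rule with n recipients of equal r: n·r·B > C, so B > C/(n·r) = 0.341/(3·0.25) = 0.4547.

0.4547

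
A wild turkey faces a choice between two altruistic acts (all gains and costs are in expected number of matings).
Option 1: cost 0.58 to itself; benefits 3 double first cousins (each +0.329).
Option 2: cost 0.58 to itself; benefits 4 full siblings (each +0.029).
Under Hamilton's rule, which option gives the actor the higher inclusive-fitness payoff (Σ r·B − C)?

Option 1: r to a double first cousin = 0.25.
Option 1: Σ r·B − C = (3·0.25·0.329) − 0.58 = -0.33325.
Option 2: r to a full sibling = 0.5.
Option 2: Σ r·B − C = (4·0.5·0.029) − 0.58 = -0.522.
Option 1 has the higher net inclusive-fitness payoff.

Option 1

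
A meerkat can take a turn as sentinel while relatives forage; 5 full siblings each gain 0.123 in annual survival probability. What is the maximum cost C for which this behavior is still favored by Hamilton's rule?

0.3075

r to a full sibling = 0.5 (full sibs share both parents — two paths of length 2: r = 2·(1/2)^2 = 1/2).
Hamilton's rule: n·r·B > C, so the trait is favored while C < n·r·B = 5·0.5·0.123 = 0.3075.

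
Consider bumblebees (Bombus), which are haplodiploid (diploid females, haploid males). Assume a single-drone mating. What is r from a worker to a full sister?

Haplodiploid full sisters inherit their father's entire haploid genome identically (contributing 1/2) and on average half of their mother's contribution (1/2 · 1/2 = 1/4); r = 1/2 + 1/4 = 3/4.

0.75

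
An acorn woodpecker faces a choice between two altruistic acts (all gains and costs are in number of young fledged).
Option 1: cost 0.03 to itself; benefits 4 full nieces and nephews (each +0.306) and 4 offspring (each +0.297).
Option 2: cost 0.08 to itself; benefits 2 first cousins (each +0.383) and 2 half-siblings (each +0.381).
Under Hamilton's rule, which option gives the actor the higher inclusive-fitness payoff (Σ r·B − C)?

Option 1

Option 1: r to a full niece or nephew = 0.25.
Option 1: r to an offspring = 0.5.
Option 1: Σ r·B − C = (4·0.25·0.306 + 4·0.5·0.297) − 0.03 = 0.87.
Option 2: r to a first cousin = 0.125.
Option 2: r to a half-sibling = 0.25.
Option 2: Σ r·B − C = (2·0.125·0.383 + 2·0.25·0.381) − 0.08 = 0.20625.
Option 1 has the higher net inclusive-fitness payoff.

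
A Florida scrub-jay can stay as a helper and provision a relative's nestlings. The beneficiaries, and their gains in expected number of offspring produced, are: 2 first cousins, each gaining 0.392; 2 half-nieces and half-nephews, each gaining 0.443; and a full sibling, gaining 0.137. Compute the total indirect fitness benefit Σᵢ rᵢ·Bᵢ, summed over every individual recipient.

0.27725

r to a first cousin = 0.125 (first cousins share one grandparent pair — two paths of length 4: r = 2·(1/2)^4 = 1/8).
r to a half-niece or half-nephew = 1/8 (half-aunt/uncle↔niece/nephew: one path of length 3: r = (1/2)^3 = 1/8).
r to a full sibling = 1/2 (full sibs share both parents — two paths of length 2: r = 2·(1/2)^2 = 1/2).
Summing one r·B term per recipient: 2·0.125·0.392 + 2·0.125·0.443 + 1·0.5·0.137 = 0.27725.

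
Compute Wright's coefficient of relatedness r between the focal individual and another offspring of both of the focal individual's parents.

Each parent–offspring link contributes a factor of 1/2, and independent paths through distinct common ancestors add.
Full sibs share both parents — two paths of length 2: r = 2·(1/2)^2 = 1/2.

0.5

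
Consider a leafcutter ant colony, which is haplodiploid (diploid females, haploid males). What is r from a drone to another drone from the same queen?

Haploid brothers each carry a random half of the queen's diploid genome, so on average they share half: r = 1/2.

0.5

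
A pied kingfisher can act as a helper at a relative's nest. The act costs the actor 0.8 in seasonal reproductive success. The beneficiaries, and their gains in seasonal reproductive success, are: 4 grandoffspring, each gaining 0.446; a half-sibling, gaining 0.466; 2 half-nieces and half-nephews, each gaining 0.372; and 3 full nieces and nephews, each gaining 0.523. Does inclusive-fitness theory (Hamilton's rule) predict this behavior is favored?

Hamilton's rule: the trait is favored when the sum of r·B over every recipient exceeds the actor's cost C.
r to a grandoffspring = 0.25 (two parent–offspring links: r = (1/2)^2 = 1/4).
r to a half-sibling = 1/4 (half-sibs share one parent — one path of length 2: r = (1/2)^2 = 1/4).
r to a half-niece or half-nephew = 1/8 (half-aunt/uncle↔niece/nephew: one path of length 3: r = (1/2)^3 = 1/8).
r to a full niece or nephew = 0.25 (full aunt/uncle↔niece/nephew: two paths of length 3 through the shared grandparent pair: r = 2·(1/2)^3 = 1/4).
Summing one r·B term per recipient: 4·0.25·0.446 + 1·0.25·0.466 + 2·0.125·0.372 + 3·0.25·0.523 = 1.04775.
1.04775 > 0.8: the indirect benefit exceeds the cost.

Yes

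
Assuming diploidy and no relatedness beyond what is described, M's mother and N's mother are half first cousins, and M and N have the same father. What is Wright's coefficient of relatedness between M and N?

With two independent routes of shared ancestry, r is the sum of the two contributions.
M and N are related in two ways: half second cousins through their mothers (r = 1/64) and half-sibs through their shared father (r = 1/4).
r = 1/64 + 1/4 = 0.265625.

0.265625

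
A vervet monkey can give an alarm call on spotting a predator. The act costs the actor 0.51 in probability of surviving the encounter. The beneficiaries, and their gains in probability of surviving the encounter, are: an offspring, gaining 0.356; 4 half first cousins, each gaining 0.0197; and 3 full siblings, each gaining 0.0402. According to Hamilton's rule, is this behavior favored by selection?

Hamilton's rule: the trait is favored when the sum of r·B over every recipient exceeds the actor's cost C.
r to an offspring = 0.5 (one parent–offspring link: r = (1/2)^1 = 1/2).
r to a half first cousin = 1/16 (half first cousins share one grandparent — one path of length 4: r = (1/2)^4 = 1/16).
r to a full sibling = 0.5 (full sibs share both parents — two paths of length 2: r = 2·(1/2)^2 = 1/2).
Summing one r·B term per recipient: 1·0.5·0.356 + 4·0.0625·0.0197 + 3·0.5·0.0402 = 0.243225.
0.243225 < 0.51: the indirect benefit is less than the cost.

No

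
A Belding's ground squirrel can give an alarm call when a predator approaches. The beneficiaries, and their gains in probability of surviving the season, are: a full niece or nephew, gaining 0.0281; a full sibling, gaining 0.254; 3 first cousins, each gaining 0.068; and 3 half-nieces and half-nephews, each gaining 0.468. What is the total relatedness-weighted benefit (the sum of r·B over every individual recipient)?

0.335025

r to a full niece or nephew = 0.25 (full aunt/uncle↔niece/nephew: two paths of length 3 through the shared grandparent pair: r = 2·(1/2)^3 = 1/4).
r to a full sibling = 1/2 (full sibs share both parents — two paths of length 2: r = 2·(1/2)^2 = 1/2).
r to a first cousin = 1/8 (first cousins share one grandparent pair — two paths of length 4: r = 2·(1/2)^4 = 1/8).
r to a half-niece or half-nephew = 0.125 (half-aunt/uncle↔niece/nephew: one path of length 3: r = (1/2)^3 = 1/8).
Summing one r·B term per recipient: 1·0.25·0.0281 + 1·0.5·0.254 + 3·0.125·0.068 + 3·0.125·0.468 = 0.335025.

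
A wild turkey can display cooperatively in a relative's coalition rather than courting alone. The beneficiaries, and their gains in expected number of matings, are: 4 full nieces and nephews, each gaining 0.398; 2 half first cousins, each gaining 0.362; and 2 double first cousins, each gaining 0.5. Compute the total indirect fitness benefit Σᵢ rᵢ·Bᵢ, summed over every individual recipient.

r to a full niece or nephew = 0.25 (full aunt/uncle↔niece/nephew: two paths of length 3 through the shared grandparent pair: r = 2·(1/2)^3 = 1/4).
r to a half first cousin = 0.0625 (half first cousins share one grandparent — one path of length 4: r = (1/2)^4 = 1/16).
r to a double first cousin = 1/4 (double first cousins share both grandparent pairs — four paths of length 4: r = 4·(1/2)^4 = 1/4).
Summing one r·B term per recipient: 4·0.25·0.398 + 2·0.0625·0.362 + 2·0.25·0.5 = 0.69325.

0.69325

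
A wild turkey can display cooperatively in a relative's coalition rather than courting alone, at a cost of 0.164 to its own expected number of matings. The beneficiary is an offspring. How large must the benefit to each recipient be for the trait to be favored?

0.328

r to an offspring = 0.5 (one parent–offspring link: r = (1/2)^1 = 1/2).
Hamilton's rule with n recipients of equal r: n·r·B > C, so B > C/(n·r) = 0.164/(1·0.5) = 0.328.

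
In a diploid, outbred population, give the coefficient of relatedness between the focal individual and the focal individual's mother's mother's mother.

0.125

Each parent–offspring link contributes a factor of 1/2, and independent paths through distinct common ancestors add.
Three parent–offspring links: r = (1/2)^3 = 1/8.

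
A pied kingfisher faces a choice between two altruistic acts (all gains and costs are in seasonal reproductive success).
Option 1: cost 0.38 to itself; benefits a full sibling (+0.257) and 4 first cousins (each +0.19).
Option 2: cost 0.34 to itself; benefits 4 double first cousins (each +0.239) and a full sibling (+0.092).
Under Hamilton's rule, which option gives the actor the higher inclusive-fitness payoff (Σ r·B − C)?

Option 2

Option 1: r to a full sibling = 0.5.
Option 1: r to a first cousin = 0.125.
Option 1: Σ r·B − C = (1·0.5·0.257 + 4·0.125·0.19) − 0.38 = -0.1565.
Option 2: r to a double first cousin = 0.25.
Option 2: r to a full sibling = 0.5.
Option 2: Σ r·B − C = (4·0.25·0.239 + 1·0.5·0.092) − 0.34 = -0.055.
Option 2 has the higher net inclusive-fitness payoff.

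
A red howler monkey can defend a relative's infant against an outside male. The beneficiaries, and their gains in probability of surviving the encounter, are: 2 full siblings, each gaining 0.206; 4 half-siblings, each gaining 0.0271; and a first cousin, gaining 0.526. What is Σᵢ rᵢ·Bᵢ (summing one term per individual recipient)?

0.29885

r to a full sibling = 1/2 (full sibs share both parents — two paths of length 2: r = 2·(1/2)^2 = 1/2).
r to a half-sibling = 1/4 (half-sibs share one parent — one path of length 2: r = (1/2)^2 = 1/4).
r to a first cousin = 0.125 (first cousins share one grandparent pair — two paths of length 4: r = 2·(1/2)^4 = 1/8).
Summing one r·B term per recipient: 2·0.5·0.206 + 4·0.25·0.0271 + 1·0.125·0.526 = 0.29885.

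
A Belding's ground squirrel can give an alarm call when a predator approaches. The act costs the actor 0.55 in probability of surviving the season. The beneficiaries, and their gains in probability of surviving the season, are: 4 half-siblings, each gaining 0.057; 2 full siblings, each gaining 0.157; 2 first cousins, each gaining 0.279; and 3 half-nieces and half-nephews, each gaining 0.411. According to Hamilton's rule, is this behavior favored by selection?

Hamilton's rule: the trait is favored when the sum of r·B over every recipient exceeds the actor's cost C.
r to a half-sibling = 1/4 (half-sibs share one parent — one path of length 2: r = (1/2)^2 = 1/4).
r to a full sibling = 1/2 (full sibs share both parents — two paths of length 2: r = 2·(1/2)^2 = 1/2).
r to a first cousin = 0.125 (first cousins share one grandparent pair — two paths of length 4: r = 2·(1/2)^4 = 1/8).
r to a half-niece or half-nephew = 1/8 (half-aunt/uncle↔niece/nephew: one path of length 3: r = (1/2)^3 = 1/8).
Summing one r·B term per recipient: 4·0.25·0.057 + 2·0.5·0.157 + 2·0.125·0.279 + 3·0.125·0.411 = 0.437875.
0.437875 < 0.55: the indirect benefit is less than the cost.

No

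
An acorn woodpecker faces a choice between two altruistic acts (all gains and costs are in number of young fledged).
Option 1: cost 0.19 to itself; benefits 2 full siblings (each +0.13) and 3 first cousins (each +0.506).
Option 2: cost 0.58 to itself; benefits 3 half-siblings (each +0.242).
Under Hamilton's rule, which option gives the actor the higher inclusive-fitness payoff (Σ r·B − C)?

Option 1

Option 1: r to a full sibling = 0.5.
Option 1: r to a first cousin = 0.125.
Option 1: Σ r·B − C = (2·0.5·0.13 + 3·0.125·0.506) − 0.19 = 0.12975.
Option 2: r to a half-sibling = 0.25.
Option 2: Σ r·B − C = (3·0.25·0.242) − 0.58 = -0.3985.
Option 1 has the higher net inclusive-fitness payoff.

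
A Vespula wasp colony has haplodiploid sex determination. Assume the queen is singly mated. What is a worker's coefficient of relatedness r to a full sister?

0.75

Haplodiploid full sisters inherit their father's entire haploid genome identically (contributing 1/2) and on average half of their mother's contribution (1/2 · 1/2 = 1/4); r = 1/2 + 1/4 = 3/4.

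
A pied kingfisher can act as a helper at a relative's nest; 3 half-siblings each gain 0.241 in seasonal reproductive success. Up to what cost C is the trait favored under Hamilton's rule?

r to a half-sibling = 1/4 (half-sibs share one parent — one path of length 2: r = (1/2)^2 = 1/4).
Hamilton's rule: n·r·B > C, so the trait is favored while C < n·r·B = 3·0.25·0.241 = 0.18075.

0.18075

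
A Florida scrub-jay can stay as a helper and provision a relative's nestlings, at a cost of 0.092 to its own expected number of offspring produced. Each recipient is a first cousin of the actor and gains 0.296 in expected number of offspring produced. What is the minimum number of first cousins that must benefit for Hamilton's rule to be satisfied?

r to a first cousin = 1/8 (first cousins share one grandparent pair — two paths of length 4: r = 2·(1/2)^4 = 1/8).
Hamilton's rule: n·r·B > C  ⇒  n > C/(r·B) = 0.092/(0.125·0.296) = 2.486.
The smallest integer exceeding 2.486 is 3.

3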